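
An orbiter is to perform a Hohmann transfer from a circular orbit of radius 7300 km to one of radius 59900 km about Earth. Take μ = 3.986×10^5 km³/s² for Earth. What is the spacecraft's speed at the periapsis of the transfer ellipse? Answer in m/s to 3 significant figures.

v = 9870 m/s

The Hohmann ellipse has a_t = (r₁ + r₂)/2 = 33600 km.
At periapsis, r = 7300 km.
Applying v² = μ(2/r − 1/a_t): v = 9.866 km/s.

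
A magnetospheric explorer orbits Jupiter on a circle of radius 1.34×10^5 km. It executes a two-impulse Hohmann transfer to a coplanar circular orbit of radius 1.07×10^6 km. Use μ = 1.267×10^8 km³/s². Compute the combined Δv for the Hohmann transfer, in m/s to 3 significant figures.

Transfer-ellipse semi-major axis a_t = (r₁ + r₂)/2 = (1.340×10^5 + 1.070×10^6)/2 = 6.020×10^5 km.
Circular speed at r₁: v₁ = √(μ/r₁) = √(1.267×10^8/1.340×10^5) = 30.749 km/s.
Transfer-orbit speed at r₁ (vis-viva equation): v_p = √[μ(2/r₁ − 1/a_t)] = 40.995 km/s.
First burn Δv₁ = |v_p − v₁| = 10.246 km/s.
Circular speed at r₂: v₂ = √(μ/r₂) = 10.8817 km/s.
Transfer-orbit speed at r₂: v_a = √[μ(2/r₂ − 1/a_t)] = 5.13394 km/s.
Second burn Δv₂ = |v₂ − v_a| = 5.7478 km/s.
Δv = Δv₁ + Δv₂ = 10.246 + 5.7478 = 15.99 km/s.

Δv = 16000 m/s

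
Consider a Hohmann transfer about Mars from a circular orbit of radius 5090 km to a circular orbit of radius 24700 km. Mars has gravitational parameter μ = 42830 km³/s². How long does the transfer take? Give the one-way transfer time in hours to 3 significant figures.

t = 7.67 hours

Transfer-ellipse semi-major axis a_t = (r₁ + r₂)/2 = (5090 + 24700)/2 = 14895 km.
Half the transfer-orbit period gives t = π√(a_t³/μ) = 27600 s.
Converting: 27600 s ÷ 3600 s/hour = 7.67 hours.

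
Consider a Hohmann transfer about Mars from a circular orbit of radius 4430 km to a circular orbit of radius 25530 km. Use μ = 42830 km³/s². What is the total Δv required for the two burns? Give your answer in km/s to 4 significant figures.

Transfer-ellipse semi-major axis a_t = (r₁ + r₂)/2 = (4430 + 25530)/2 = 14980 km.
Circular speed at r₁: v₁ = √(μ/r₁) = √(42830/4430) = 3.1094 km/s.
Transfer-orbit speed at r₁ (vis-viva equation): v_p = √[μ(2/r₁ − 1/a_t)] = 4.0592 km/s.
First burn Δv₁ = |v_p − v₁| = 0.9498 km/s.
At r₂, v₂ = √(μ/r₂) = 1.29524 km/s.
Transfer-orbit speed at r₂: v_a = √[μ(2/r₂ − 1/a_t)] = 0.704360 km/s.
Second burn Δv₂ = |v₂ − v_a| = 0.5909 km/s.
Total Δv = Δv₁ + Δv₂ = 1.541 km/s.

Δv = 1.541 km/s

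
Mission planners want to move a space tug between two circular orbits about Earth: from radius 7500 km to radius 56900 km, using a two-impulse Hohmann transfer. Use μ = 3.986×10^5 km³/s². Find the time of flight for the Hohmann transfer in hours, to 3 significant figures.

Semi-major axis of the transfer orbit: a_t = (7500 + 56900)/2 = 32200 km.
Half the transfer-orbit period gives t = π√(a_t³/μ) = 28750 s.
Converting: 28750 s ÷ 3600 s/hour = 7.99 hours.

t = 7.99 hours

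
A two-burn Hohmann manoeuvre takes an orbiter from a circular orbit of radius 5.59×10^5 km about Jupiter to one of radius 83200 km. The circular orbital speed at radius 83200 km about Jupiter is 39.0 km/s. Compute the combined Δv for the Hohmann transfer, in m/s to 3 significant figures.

From the circular-orbit relation v² = μ/r at r = 83200 km: μ = v²r = (39.0)² × 83200 = 1.26547×10^8 km³/s².
Transfer-ellipse semi-major axis a_t = (r₁ + r₂)/2 = (5.590×10^5 + 83200)/2 = 3.211×10^5 km.
Circular speed at r₁: v₁ = √(μ/r₁) = √(1.26547×10^8/5.590×10^5) = 15.04598 km/s.
On the transfer ellipse at r₁, vis-viva gives v_a = √[μ(2/r₁ − 1/a_t)] = 7.658820 km/s.
First burn Δv₁ = |v_a − v₁| = 7.38716 km/s.
At r₂, v₂ = √(μ/r₂) = 39.0000 km/s.
Transfer-orbit speed at r₂: v_p = √[μ(2/r₂ − 1/a_t)] = 51.4577 km/s.
Second burn Δv₂ = |v₂ − v_p| = 12.4577 km/s.
Total Δv = Δv₁ + Δv₂ = 19.84 km/s.

Δv = 19800 m/s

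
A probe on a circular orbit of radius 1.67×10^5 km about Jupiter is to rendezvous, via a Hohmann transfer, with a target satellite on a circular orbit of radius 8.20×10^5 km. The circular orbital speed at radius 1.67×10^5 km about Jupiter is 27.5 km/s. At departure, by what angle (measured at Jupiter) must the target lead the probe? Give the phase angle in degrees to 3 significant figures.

φ = 96.0°

From the circular-orbit relation v² = μ/r at r = 1.67×10^5 km: μ = v²r = (27.5)² × 1.67×10^5 = 1.26294×10^8 km³/s².
The Hohmann ellipse has a_t = (r₁ + r₂)/2 = 4.935×10^5 km.
Transfer time t = π√(a_t³/μ) = 96915 s.
Target angular speed ω₂ = √(μ/r₂³) = 1.5135×10^-5 rad/s.
Angle swept by the target during transfer: ω₂·t = 1.4668 rad = 84.04°.
The probe traverses 180° on the transfer ellipse, so the target must lead by 180° − 84.04° = 96.0°.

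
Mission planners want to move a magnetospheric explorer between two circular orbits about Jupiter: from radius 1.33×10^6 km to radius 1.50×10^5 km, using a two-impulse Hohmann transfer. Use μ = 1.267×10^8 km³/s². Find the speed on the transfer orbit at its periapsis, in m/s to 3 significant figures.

Semi-major axis of the transfer orbit: a_t = (1.330×10^6 + 1.500×10^5)/2 = 7.400×10^5 km.
At periapsis, r = 1.500×10^5 km.
Vis-viva: v = √[μ(2/r − 1/a_t)] = √[1.267×10^8 × (2/1.500×10^5 − 1/7.400×10^5)] = 38.96 km/s.

v = 39000 m/s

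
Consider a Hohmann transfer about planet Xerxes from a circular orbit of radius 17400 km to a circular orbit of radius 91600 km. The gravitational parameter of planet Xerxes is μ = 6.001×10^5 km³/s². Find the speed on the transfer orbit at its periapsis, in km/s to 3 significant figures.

The Hohmann ellipse has a_t = (r₁ + r₂)/2 = 54500 km.
At periapsis, r = 17400 km.
Vis-viva: v = √[μ(2/r − 1/a_t)] = √[6.001×10^5 × (2/17400 − 1/54500)] = 7.614 km/s.

v = 7.61 km/s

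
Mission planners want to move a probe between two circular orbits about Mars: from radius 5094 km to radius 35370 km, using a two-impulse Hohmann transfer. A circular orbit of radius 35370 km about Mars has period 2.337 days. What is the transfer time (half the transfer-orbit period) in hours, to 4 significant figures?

From Kepler's third law T² = 4π²r³/μ at r = 35370 km, T = 2.337 days = 2.337 × 86400 s = 2.019168×10^5 s: μ = 4π²r³/T² = 42847.0 km³/s².
Transfer-ellipse semi-major axis a_t = (r₁ + r₂)/2 = (5094 + 35370)/2 = 20232 km.
Half the transfer-orbit period gives t = π√(a_t³/μ) = 43680 s.
Converting: 43680 s ÷ 3600 s/hour = 12.13 hours.

t = 12.13 hours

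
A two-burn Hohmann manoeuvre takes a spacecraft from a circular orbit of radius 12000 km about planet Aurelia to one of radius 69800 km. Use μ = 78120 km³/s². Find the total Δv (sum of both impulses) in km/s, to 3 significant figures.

The Hohmann ellipse has a_t = (r₁ + r₂)/2 = 40900 km.
At r₁ the circular-orbit speed is v₁ = √(μ/r₁) = 2.5515 km/s.
Transfer-orbit speed at r₁ (v² = μ(2/r − 1/a)): v_p = √[μ(2/r₁ − 1/a_t)] = 3.3332 km/s.
First burn Δv₁ = |v_p − v₁| = 0.7817 km/s.
At r₂, v₂ = √(μ/r₂) = 1.0579 km/s.
Transfer-orbit speed at r₂: v_a = √[μ(2/r₂ − 1/a_t)] = 0.57304 km/s.
Second burn Δv₂ = |v₂ − v_a| = 0.4849 km/s.
Total Δv = Δv₁ + Δv₂ = 1.267 km/s.

Δv = 1.27 km/s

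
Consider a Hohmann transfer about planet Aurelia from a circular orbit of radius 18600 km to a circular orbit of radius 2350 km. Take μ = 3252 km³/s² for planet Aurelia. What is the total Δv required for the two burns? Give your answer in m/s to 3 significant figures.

Transfer-ellipse semi-major axis a_t = (r₁ + r₂)/2 = (18600 + 2350)/2 = 10475 km.
Circular speed at r₁: v₁ = √(μ/r₁) = √(3252/18600) = 0.41814 km/s.
On the transfer ellipse at r₁, vis-viva equation gives v_a = √[μ(2/r₁ − 1/a_t)] = 0.19805 km/s.
First burn Δv₁ = |v_a − v₁| = 0.2201 km/s.
Circular speed at r₂: v₂ = √(μ/r₂) = 1.17636 km/s.
Transfer-orbit speed at r₂: v_p = √[μ(2/r₂ − 1/a_t)] = 1.56755 km/s.
Second burn Δv₂ = |v₂ − v_p| = 0.3912 km/s.
Total Δv = Δv₁ + Δv₂ = 0.6113 km/s.

Δv = 611 m/s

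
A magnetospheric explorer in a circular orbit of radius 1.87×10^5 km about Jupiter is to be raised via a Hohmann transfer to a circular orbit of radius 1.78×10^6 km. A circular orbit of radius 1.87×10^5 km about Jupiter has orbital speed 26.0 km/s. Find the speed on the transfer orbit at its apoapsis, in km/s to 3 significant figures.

From the circular-orbit relation v² = μ/r at r = 1.87×10^5 km: μ = v²r = (26.0)² × 1.87×10^5 = 1.26412×10^8 km³/s².
The Hohmann ellipse has a_t = (r₁ + r₂)/2 = 9.835×10^5 km.
The apoapsis of the transfer ellipse is at r = 1.780×10^6 km.
Vis-viva: v = √[μ(2/r − 1/a_t)] = √[1.26412×10^8 × (2/1.780×10^6 − 1/9.835×10^5)] = 3.675 km/s.

v = 3.67 km/s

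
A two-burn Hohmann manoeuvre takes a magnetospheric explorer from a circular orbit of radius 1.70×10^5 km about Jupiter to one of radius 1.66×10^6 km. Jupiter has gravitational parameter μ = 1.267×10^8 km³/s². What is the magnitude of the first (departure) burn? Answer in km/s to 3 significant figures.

Δv₁ = 9.47 km/s

Semi-major axis of the transfer orbit: a_t = (1.700×10^5 + 1.660×10^6)/2 = 9.150×10^5 km.
On the circular orbit at r = 1.700×10^5 km, v_c = √(μ/r) = 27.300 km/s.
Vis-viva on the transfer ellipse at r = 1.700×10^5 km gives v_t = √[μ(2/r − 1/a_t)] = 36.771 km/s.
Δv₁ = |v_t − v_c| = |36.771 − 27.300| = 9.471 km/s.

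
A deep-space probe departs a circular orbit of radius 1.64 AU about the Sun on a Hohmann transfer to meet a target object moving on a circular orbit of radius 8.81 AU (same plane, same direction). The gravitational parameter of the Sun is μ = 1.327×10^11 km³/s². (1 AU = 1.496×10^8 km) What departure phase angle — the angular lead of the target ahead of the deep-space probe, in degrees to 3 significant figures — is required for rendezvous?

φ = 97.8°

In km: r₁ = 1.64 × 1.496×10^8 = 2.45344×10^8 km; r₂ = 8.81 × 1.496×10^8 = 1.317976×10^9 km.
Transfer-ellipse semi-major axis a_t = (r₁ + r₂)/2 = (2.45344×10^8 + 1.317976×10^9)/2 = 7.8166×10^8 km.
The half-period of the transfer ellipse is t = π√(a_t³/μ) = 1.8847×10^8 s.
The target's mean motion on its circular orbit is ω₂ = √(μ/r₂³) = 7.6133×10^-9 rad/s.
Angle swept by the target during transfer: ω₂·t = 1.4349 rad = 82.21°.
The deep-space probe traverses 180° on the transfer ellipse, so the target must lead by 180° − 82.21° = 97.8°.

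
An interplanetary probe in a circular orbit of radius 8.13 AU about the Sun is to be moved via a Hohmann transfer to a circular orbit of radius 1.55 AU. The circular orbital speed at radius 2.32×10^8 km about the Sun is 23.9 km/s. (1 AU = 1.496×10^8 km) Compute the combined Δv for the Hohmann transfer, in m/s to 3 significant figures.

Δv = 11600 m/s

From the circular-orbit relation v² = μ/r at r = 2.32×10^8 km: μ = v²r = (23.9)² × 2.32×10^8 = 1.32521×10^11 km³/s².
In km: r₁ = 8.13 × 1.496×10^8 = 1.216248×10^9 km; r₂ = 1.55 × 1.496×10^8 = 2.3188×10^8 km.
The Hohmann ellipse has a_t = (r₁ + r₂)/2 = 7.24064×10^8 km.
At r₁ the circular-orbit speed is v₁ = √(μ/r₁) = 10.438 km/s.
On the transfer ellipse at r₁, v² = μ(2/r − 1/a) gives v_a = √[μ(2/r₁ − 1/a_t)] = 5.9071 km/s.
First burn Δv₁ = |v_a − v₁| = 4.531 km/s.
Circular speed at r₂: v₂ = √(μ/r₂) = 23.90618 km/s.
Transfer-orbit speed at r₂: v_p = √[μ(2/r₂ − 1/a_t)] = 30.98367 km/s.
Second burn Δv₂ = |v₂ − v_p| = 7.077 km/s.
Total Δv = Δv₁ + Δv₂ = 11.61 km/s.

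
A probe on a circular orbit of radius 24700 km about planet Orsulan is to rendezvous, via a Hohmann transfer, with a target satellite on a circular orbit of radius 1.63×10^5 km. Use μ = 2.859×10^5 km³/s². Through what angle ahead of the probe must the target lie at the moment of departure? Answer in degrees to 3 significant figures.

φ = 101°

The Hohmann ellipse has a_t = (r₁ + r₂)/2 = 93850 km.
Transfer time t = π√(a_t³/μ) = 1.68925×10^5 s.
The target's mean motion on its circular orbit is ω₂ = √(μ/r₂³) = 8.12504×10^-6 rad/s.
Angle swept by the target during transfer: ω₂·t = 1.3725 rad = 78.64°.
The probe traverses 180° on the transfer ellipse, so the target must lead by 180° − 78.64° = 101°.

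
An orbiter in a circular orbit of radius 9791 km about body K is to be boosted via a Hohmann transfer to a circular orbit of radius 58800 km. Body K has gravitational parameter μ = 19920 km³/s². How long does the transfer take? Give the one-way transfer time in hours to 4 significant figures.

The Hohmann ellipse has a_t = (r₁ + r₂)/2 = 34295.5 km.
By Kepler's third law the transfer-orbit period is T = 2π√(a_t³/μ), so t = T/2 = 1.4137×10^5 s.
Converting: 1.4137×10^5 s ÷ 3600 s/hour = 39.27 hours.

t = 39.27 hours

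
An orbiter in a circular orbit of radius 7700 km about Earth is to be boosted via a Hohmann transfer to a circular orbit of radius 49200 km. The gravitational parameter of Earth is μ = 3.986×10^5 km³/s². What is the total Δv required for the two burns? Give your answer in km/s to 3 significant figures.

Δv = 3.63 km/s

Semi-major axis of the transfer orbit: a_t = (7700 + 49200)/2 = 28450 km.
Circular speed at r₁: v₁ = √(μ/r₁) = √(3.986×10^5/7700) = 7.1949 km/s.
Transfer-orbit speed at r₁ (vis-viva): v_p = √[μ(2/r₁ − 1/a_t)] = 9.4616 km/s.
First burn Δv₁ = |v_p − v₁| = 2.2667 km/s.
At r₂, v₂ = √(μ/r₂) = 2.84634 km/s.
Transfer-orbit speed at r₂: v_a = √[μ(2/r₂ − 1/a_t)] = 1.48078 km/s.
Second burn Δv₂ = |v₂ − v_a| = 1.3656 km/s.
Δv = Δv₁ + Δv₂ = 2.2667 + 1.3656 = 3.632 km/s.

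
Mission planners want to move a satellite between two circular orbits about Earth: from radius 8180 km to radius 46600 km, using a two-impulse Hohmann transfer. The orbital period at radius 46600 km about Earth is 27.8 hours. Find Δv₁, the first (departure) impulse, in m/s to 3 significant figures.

Δv₁ = 2130 m/s

From Kepler's third law T² = 4π²r³/μ at r = 46600 km, T = 27.8 hours = 27.8 × 3600 s = 1.0008×10^5 s: μ = 4π²r³/T² = 3.98862×10^5 km³/s².
The Hohmann ellipse has a_t = (r₁ + r₂)/2 = 27390 km.
Circular speed at r = 8180 km: v_c = √(μ/r) = 6.983 km/s.
Vis-viva on the transfer ellipse at r = 8180 km gives v_t = √[μ(2/r − 1/a_t)] = 9.108 km/s.
Δv₁ = |v_t − v_c| = |9.108 − 6.983| = 2.125 km/s.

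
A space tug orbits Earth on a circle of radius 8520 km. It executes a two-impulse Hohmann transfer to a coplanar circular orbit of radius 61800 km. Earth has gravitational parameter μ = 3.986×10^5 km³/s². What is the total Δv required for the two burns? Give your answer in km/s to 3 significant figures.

Δv = 3.52 km/s

Transfer-ellipse semi-major axis a_t = (r₁ + r₂)/2 = (8520 + 61800)/2 = 35160 km.
Circular speed at r₁: v₁ = √(μ/r₁) = √(3.986×10^5/8520) = 6.83989 km/s.
Transfer-orbit speed at r₁ (vis-viva equation): v_p = √[μ(2/r₁ − 1/a_t)] = 9.06815 km/s.
First burn Δv₁ = |v_p − v₁| = 2.2283 km/s.
At r₂, v₂ = √(μ/r₂) = 2.5397 km/s.
Transfer-orbit speed at r₂: v_a = √[μ(2/r₂ − 1/a_t)] = 1.2502 km/s.
Second burn Δv₂ = |v₂ − v_a| = 1.2895 km/s.
Total Δv = Δv₁ + Δv₂ = 3.518 km/s.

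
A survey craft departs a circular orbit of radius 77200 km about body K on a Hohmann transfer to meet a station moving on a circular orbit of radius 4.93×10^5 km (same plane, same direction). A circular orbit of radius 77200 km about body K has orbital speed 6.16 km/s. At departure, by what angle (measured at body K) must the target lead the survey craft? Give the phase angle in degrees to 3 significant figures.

φ = 101°

From the circular-orbit relation v² = μ/r at r = 77200 km: μ = v²r = (6.16)² × 77200 = 2.92940×10^6 km³/s².
The Hohmann ellipse has a_t = (r₁ + r₂)/2 = 2.851×10^5 km.
Transfer time t = π√(a_t³/μ) = 2.7942×10^5 s.
The target's mean motion on its circular orbit is ω₂ = √(μ/r₂³) = 4.9445×10^-6 rad/s.
Angle swept by the target during transfer: ω₂·t = 1.3816 rad = 79.16°.
The survey craft traverses 180° on the transfer ellipse, so the target must lead by 180° − 79.16° = 101°.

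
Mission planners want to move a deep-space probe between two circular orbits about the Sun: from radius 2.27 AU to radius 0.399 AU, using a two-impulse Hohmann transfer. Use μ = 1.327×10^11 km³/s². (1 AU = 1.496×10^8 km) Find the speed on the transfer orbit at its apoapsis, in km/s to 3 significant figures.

In km: r₁ = 2.27 × 1.496×10^8 = 3.39592×10^8 km; r₂ = 0.399 × 1.496×10^8 = 5.96904×10^7 km.
Transfer-ellipse semi-major axis a_t = (r₁ + r₂)/2 = (3.39592×10^8 + 5.96904×10^7)/2 = 1.996412×10^8 km.
The apoapsis of the transfer ellipse is at r = 3.39592×10^8 km.
Vis-viva: v = √[μ(2/r − 1/a_t)] = √[1.327×10^11 × (2/3.39592×10^8 − 1/1.996412×10^8)] = 10.81 km/s.

v = 10.8 km/s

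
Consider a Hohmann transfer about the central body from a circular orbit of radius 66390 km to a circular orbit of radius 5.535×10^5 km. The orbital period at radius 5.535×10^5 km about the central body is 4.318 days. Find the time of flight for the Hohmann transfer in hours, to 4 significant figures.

t = 21.71 hours

From Kepler's third law T² = 4π²r³/μ at r = 5.535×10^5 km, T = 4.318 days = 4.318 × 86400 s = 3.730752×10^5 s: μ = 4π²r³/T² = 4.80972×10^7 km³/s².
Semi-major axis of the transfer orbit: a_t = (66390 + 5.535×10^5)/2 = 3.09945×10^5 km.
Transfer time t = π√(a_t³/μ) = π√((3.09945×10^5)³ / 4.80972×10^7) = 78170 s.
Converting: 78170 s ÷ 3600 s/hour = 21.71 hours.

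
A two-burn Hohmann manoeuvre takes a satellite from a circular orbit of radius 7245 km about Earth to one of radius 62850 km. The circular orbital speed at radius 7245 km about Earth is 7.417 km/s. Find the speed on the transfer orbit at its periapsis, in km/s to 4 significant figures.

From the circular-orbit relation v² = μ/r at r = 7245 km: μ = v²r = (7.417)² × 7245 = 3.98561×10^5 km³/s².
Semi-major axis of the transfer orbit: a_t = (7245 + 62850)/2 = 35047.5 km.
At periapsis, r = 7245 km.
Applying v² = μ(2/r − 1/a_t): v = 9.932 km/s.

v = 9.932 km/s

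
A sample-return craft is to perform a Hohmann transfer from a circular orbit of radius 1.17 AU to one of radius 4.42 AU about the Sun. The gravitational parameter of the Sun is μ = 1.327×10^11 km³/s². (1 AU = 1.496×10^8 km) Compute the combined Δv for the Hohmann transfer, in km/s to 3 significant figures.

Δv = 12.1 km/s

In km: r₁ = 1.17 × 1.496×10^8 = 1.75032×10^8 km; r₂ = 4.42 × 1.496×10^8 = 6.61232×10^8 km.
The Hohmann ellipse has a_t = (r₁ + r₂)/2 = 4.18132×10^8 km.
At r₁ the circular-orbit speed is v₁ = √(μ/r₁) = 27.5345 km/s.
On the transfer ellipse at r₁, vis-viva gives v_p = √[μ(2/r₁ − 1/a_t)] = 34.6256 km/s.
First burn Δv₁ = |v_p − v₁| = 7.091 km/s.
At r₂, v₂ = √(μ/r₂) = 14.1664 km/s.
Transfer-orbit speed at r₂: v_a = √[μ(2/r₂ − 1/a_t)] = 9.16559 km/s.
Second burn Δv₂ = |v₂ − v_a| = 5.001 km/s.
Δv = Δv₁ + Δv₂ = 7.091 + 5.001 = 12.09 km/s.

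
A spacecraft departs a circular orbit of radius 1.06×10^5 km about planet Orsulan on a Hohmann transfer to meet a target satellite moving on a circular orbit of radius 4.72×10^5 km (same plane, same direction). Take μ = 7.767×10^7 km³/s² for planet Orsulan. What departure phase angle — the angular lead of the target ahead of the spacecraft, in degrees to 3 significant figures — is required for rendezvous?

φ = 93.8°

The Hohmann ellipse has a_t = (r₁ + r₂)/2 = 2.890×10^5 km.
Transfer time t = π√(a_t³/μ) = 55380 s.
Target angular speed ω₂ = √(μ/r₂³) = 2.718×10^-5 rad/s.
Angle swept by the target during transfer: ω₂·t = 1.5052 rad = 86.24°.
Arrival is 180° from departure on the ellipse, so φ = 180° − 86.24° = 93.8°.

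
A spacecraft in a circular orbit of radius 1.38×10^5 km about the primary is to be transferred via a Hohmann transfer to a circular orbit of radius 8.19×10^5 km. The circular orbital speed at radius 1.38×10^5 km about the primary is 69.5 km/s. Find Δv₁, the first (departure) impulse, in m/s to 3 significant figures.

From the circular-orbit relation v² = μ/r at r = 1.38×10^5 km: μ = v²r = (69.5)² × 1.38×10^5 = 6.66574×10^8 km³/s².
Semi-major axis of the transfer orbit: a_t = (1.380×10^5 + 8.190×10^5)/2 = 4.785×10^5 km.
On the circular orbit at r = 1.380×10^5 km, v_c = √(μ/r) = 69.50 km/s.
Transfer-orbit speed at the same r (vis-viva, a = a_t): v_t = √[μ(2/r − 1/a_t)] = 90.93 km/s.
Δv₁ = |v_t − v_c| = |90.93 − 69.50| = 21.43 km/s.

Δv₁ = 21400 m/s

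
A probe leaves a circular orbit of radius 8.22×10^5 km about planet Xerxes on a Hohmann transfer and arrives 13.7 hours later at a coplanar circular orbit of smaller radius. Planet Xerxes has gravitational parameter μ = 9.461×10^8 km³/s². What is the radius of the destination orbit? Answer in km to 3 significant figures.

Transfer time t = 13.7 hours = 49320 s, and t = π√(a_t³/μ).
So a_t = (μ t²/π²)^(1/3) = (9.461×10^8 × (49320)² / π²)^(1/3) = 6.1550×10^5 km.
Since a_t = (r₁ + r₂)/2, r₂ = 2a_t − r₁ = 2×6.1550×10^5 − 8.220×10^5 = 4.090×10^5 km.

r₂ = 4.09×10^5 km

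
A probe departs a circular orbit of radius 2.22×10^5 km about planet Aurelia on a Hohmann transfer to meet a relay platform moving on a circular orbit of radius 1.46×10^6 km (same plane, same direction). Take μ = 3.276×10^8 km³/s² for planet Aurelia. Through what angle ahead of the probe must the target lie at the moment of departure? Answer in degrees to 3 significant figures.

Transfer-ellipse semi-major axis a_t = (r₁ + r₂)/2 = (2.220×10^5 + 1.460×10^6)/2 = 8.410×10^5 km.
The half-period of the transfer ellipse is t = π√(a_t³/μ) = 1.33867×10^5 s.
The target's mean motion on its circular orbit is ω₂ = √(μ/r₂³) = 1.02599×10^-5 rad/s.
Angle swept by the target during transfer: ω₂·t = 1.37346 rad = 78.69°.
The probe traverses 180° on the transfer ellipse, so the target must lead by 180° − 78.69° = 101°.

φ = 101°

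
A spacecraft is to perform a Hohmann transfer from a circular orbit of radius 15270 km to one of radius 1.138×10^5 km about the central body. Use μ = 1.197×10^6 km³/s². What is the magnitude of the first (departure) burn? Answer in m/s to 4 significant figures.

Semi-major axis of the transfer orbit: a_t = (15270 + 1.138×10^5)/2 = 64535 km.
On the circular orbit at r = 15270 km, v_c = √(μ/r) = 8.8538 km/s.
Transfer-orbit speed at the same r (vis-viva, a = a_t): v_t = √[μ(2/r − 1/a_t)] = 11.757 km/s.
Δv₁ = |v_t − v_c| = |11.757 − 8.8538| = 2.903 km/s.

Δv₁ = 2903 m/s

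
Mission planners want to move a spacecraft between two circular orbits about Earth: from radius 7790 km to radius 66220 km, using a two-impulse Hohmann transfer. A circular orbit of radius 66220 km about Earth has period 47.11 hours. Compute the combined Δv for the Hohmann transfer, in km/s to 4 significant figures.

Δv = 3.743 km/s

From Kepler's third law T² = 4π²r³/μ at r = 66220 km, T = 47.11 hours = 47.11 × 3600 s = 1.69596×10^5 s: μ = 4π²r³/T² = 3.98562×10^5 km³/s².
The Hohmann ellipse has a_t = (r₁ + r₂)/2 = 37005 km.
At r₁ the circular-orbit speed is v₁ = √(μ/r₁) = 7.1529 km/s.
Transfer-orbit speed at r₁ (vis-viva equation): v_p = √[μ(2/r₁ − 1/a_t)] = 9.5685 km/s.
First burn Δv₁ = |v_p − v₁| = 2.4156 km/s.
Circular speed at r₂: v₂ = √(μ/r₂) = 2.4533 km/s.
Transfer-orbit speed at r₂: v_a = √[μ(2/r₂ − 1/a_t)] = 1.1256 km/s.
Second burn Δv₂ = |v₂ − v_a| = 1.3277 km/s.
Δv = Δv₁ + Δv₂ = 2.4156 + 1.3277 = 3.743 km/s.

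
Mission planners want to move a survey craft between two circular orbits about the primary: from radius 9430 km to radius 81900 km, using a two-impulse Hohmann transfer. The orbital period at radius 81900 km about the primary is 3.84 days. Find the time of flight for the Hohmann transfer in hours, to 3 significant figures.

t = 19.2 hours

From Kepler's third law T² = 4π²r³/μ at r = 81900 km, T = 3.84 days = 3.84 × 86400 s = 3.31776×10^5 s: μ = 4π²r³/T² = 1.97025×10^5 km³/s².
Semi-major axis of the transfer orbit: a_t = (9430 + 81900)/2 = 45665 km.
By Kepler's third law the transfer-orbit period is T = 2π√(a_t³/μ), so t = T/2 = 69070 s.
Converting: 69070 s ÷ 3600 s/hour = 19.2 hours.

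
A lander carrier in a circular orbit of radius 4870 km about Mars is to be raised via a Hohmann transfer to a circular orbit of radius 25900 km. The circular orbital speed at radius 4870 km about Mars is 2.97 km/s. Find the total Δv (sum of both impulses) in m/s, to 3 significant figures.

Δv = 1450 m/s

From the circular-orbit relation v² = μ/r at r = 4870 km: μ = v²r = (2.97)² × 4870 = 42957.8 km³/s².
Semi-major axis of the transfer orbit: a_t = (4870 + 25900)/2 = 15385 km.
At r₁ the circular-orbit speed is v₁ = √(μ/r₁) = 2.9700 km/s.
Transfer-orbit speed at r₁ (v² = μ(2/r − 1/a)): v_p = √[μ(2/r₁ − 1/a_t)] = 3.8535 km/s.
First burn Δv₁ = |v_p − v₁| = 0.8835 km/s.
Circular speed at r₂: v₂ = √(μ/r₂) = 1.2879 km/s.
Transfer-orbit speed at r₂: v_a = √[μ(2/r₂ − 1/a_t)] = 0.72458 km/s.
Second burn Δv₂ = |v₂ − v_a| = 0.5633 km/s.
Total Δv = Δv₁ + Δv₂ = 1.447 km/s.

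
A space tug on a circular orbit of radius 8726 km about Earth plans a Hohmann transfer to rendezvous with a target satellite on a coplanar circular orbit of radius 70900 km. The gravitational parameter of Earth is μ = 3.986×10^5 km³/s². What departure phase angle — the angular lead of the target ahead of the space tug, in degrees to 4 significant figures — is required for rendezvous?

φ = 104.3°

Transfer-ellipse semi-major axis a_t = (r₁ + r₂)/2 = (8726 + 70900)/2 = 39813 km.
The half-period of the transfer ellipse is t = π√(a_t³/μ) = 39529.3 s.
The target's mean motion on its circular orbit is ω₂ = √(μ/r₂³) = 3.34425×10^-5 rad/s.
Angle swept by the target during transfer: ω₂·t = 1.32196 rad = 75.74°.
The space tug traverses 180° on the transfer ellipse, so the target must lead by 180° − 75.74° = 104.3°.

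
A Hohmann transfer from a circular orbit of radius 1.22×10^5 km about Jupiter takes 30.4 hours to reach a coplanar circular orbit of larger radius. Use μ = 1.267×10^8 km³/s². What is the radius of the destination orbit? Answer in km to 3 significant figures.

Transfer time t = 30.4 hours = 1.0944×10^5 s, and t = π√(a_t³/μ).
So a_t = (μ t²/π²)^(1/3) = (1.267×10^8 × (1.0944×10^5)² / π²)^(1/3) = 5.3573×10^5 km.
Since a_t = (r₁ + r₂)/2, r₂ = 2a_t − r₁ = 2×5.3573×10^5 − 1.220×10^5 = 9.4946×10^5 km.

r₂ = 9.49×10^5 km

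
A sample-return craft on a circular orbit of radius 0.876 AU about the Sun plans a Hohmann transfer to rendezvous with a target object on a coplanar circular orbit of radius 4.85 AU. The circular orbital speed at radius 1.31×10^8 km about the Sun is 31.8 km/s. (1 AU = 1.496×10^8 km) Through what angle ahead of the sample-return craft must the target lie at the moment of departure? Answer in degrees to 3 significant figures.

φ = 98.4°

From the circular-orbit relation v² = μ/r at r = 1.31×10^8 km: μ = v²r = (31.8)² × 1.31×10^8 = 1.32472×10^11 km³/s².
In km: r₁ = 0.876 × 1.496×10^8 = 1.310496×10^8 km; r₂ = 4.85 × 1.496×10^8 = 7.2556×10^8 km.
Semi-major axis of the transfer orbit: a_t = (1.310496×10^8 + 7.2556×10^8)/2 = 4.283048×10^8 km.
The half-period of the transfer ellipse is t = π√(a_t³/μ) = 7.650970×10^7 s.
Target angular speed ω₂ = √(μ/r₂³) = 1.862313×10^-8 rad/s.
Angle swept by the target during transfer: ω₂·t = 1.4249 rad = 81.64°.
Arrival is 180° from departure on the ellipse, so φ = 180° − 81.64° = 98.4°.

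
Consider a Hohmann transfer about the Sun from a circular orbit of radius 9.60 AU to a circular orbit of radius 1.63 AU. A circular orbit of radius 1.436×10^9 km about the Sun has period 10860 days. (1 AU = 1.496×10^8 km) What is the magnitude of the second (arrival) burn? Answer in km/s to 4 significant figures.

From Kepler's third law T² = 4π²r³/μ at r = 1.436×10^9 km, T = 10860 days = 10860 × 86400 s = 9.38304×10^8 s: μ = 4π²r³/T² = 1.32781×10^11 km³/s².
In km: r₁ = 9.60 × 1.496×10^8 = 1.43616×10^9 km; r₂ = 1.63 × 1.496×10^8 = 2.43848×10^8 km.
The Hohmann ellipse has a_t = (r₁ + r₂)/2 = 8.40004×10^8 km.
Circular speed at r = 2.43848×10^8 km: v_c = √(μ/r) = 23.335 km/s.
Transfer-orbit speed at the same r (vis-viva, a = a_t): v_t = √[μ(2/r − 1/a_t)] = 30.512 km/s.
Δv₂ = |v_t − v_c| = |30.512 − 23.335| = 7.177 km/s.

Δv₂ = 7.177 km/s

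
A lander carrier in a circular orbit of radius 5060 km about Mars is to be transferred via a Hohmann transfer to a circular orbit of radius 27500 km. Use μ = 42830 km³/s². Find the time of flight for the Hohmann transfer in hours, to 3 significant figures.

Semi-major axis of the transfer orbit: a_t = (5060 + 27500)/2 = 16280 km.
By Kepler's third law the transfer-orbit period is T = 2π√(a_t³/μ), so t = T/2 = 31530 s.
Converting: 31530 s ÷ 3600 s/hour = 8.76 hours.

t = 8.76 hours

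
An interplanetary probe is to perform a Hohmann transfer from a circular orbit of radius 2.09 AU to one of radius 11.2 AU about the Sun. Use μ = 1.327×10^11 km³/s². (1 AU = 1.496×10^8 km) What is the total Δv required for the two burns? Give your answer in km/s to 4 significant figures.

In km: r₁ = 2.09 × 1.496×10^8 = 3.12664×10^8 km; r₂ = 11.2 × 1.496×10^8 = 1.67552×10^9 km.
Transfer-ellipse semi-major axis a_t = (r₁ + r₂)/2 = (3.12664×10^8 + 1.67552×10^9)/2 = 9.94092×10^8 km.
At r₁ the circular-orbit speed is v₁ = √(μ/r₁) = 20.601 km/s.
Transfer-orbit speed at r₁ (v² = μ(2/r − 1/a)): v_p = √[μ(2/r₁ − 1/a_t)] = 26.746 km/s.
First burn Δv₁ = |v_p − v₁| = 6.145 km/s.
Circular speed at r₂: v₂ = √(μ/r₂) = 8.899 km/s.
Transfer-orbit speed at r₂: v_a = √[μ(2/r₂ − 1/a_t)] = 4.991 km/s.
Second burn Δv₂ = |v₂ − v_a| = 3.908 km/s.
Δv = Δv₁ + Δv₂ = 6.145 + 3.908 = 10.05 km/s.

Δv = 10.05 km/s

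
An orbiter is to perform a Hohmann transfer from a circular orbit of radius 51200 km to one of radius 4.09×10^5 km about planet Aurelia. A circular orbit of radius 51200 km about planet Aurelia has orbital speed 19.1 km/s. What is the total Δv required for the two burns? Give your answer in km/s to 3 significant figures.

From the circular-orbit relation v² = μ/r at r = 51200 km: μ = v²r = (19.1)² × 51200 = 1.86783×10^7 km³/s².
Semi-major axis of the transfer orbit: a_t = (51200 + 4.090×10^5)/2 = 2.301×10^5 km.
At r₁ the circular-orbit speed is v₁ = √(μ/r₁) = 19.100 km/s.
On the transfer ellipse at r₁, vis-viva equation gives v_p = √[μ(2/r₁ − 1/a_t)] = 25.465 km/s.
First burn Δv₁ = |v_p − v₁| = 6.365 km/s.
At r₂, v₂ = √(μ/r₂) = 6.758 km/s.
Transfer-orbit speed at r₂: v_a = √[μ(2/r₂ − 1/a_t)] = 3.188 km/s.
Second burn Δv₂ = |v₂ − v_a| = 3.570 km/s.
Δv = Δv₁ + Δv₂ = 6.365 + 3.570 = 9.935 km/s.

Δv = 9.93 km/s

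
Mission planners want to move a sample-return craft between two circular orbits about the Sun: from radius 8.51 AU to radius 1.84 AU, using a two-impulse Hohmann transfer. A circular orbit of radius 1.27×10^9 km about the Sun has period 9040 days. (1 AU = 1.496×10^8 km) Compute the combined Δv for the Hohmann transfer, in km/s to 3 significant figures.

From Kepler's third law T² = 4π²r³/μ at r = 1.27×10^9 km, T = 9040 days = 9040 × 86400 s = 7.81056×10^8 s: μ = 4π²r³/T² = 1.32558×10^11 km³/s².
In km: r₁ = 8.51 × 1.496×10^8 = 1.273096×10^9 km; r₂ = 1.84 × 1.496×10^8 = 2.75264×10^8 km.
Semi-major axis of the transfer orbit: a_t = (1.273096×10^9 + 2.75264×10^8)/2 = 7.7418×10^8 km.
Circular speed at r₁: v₁ = √(μ/r₁) = √(1.32558×10^11/1.273096×10^9) = 10.2041 km/s.
On the transfer ellipse at r₁, v² = μ(2/r − 1/a) gives v_a = √[μ(2/r₁ − 1/a_t)] = 6.08452 km/s.
First burn Δv₁ = |v_a − v₁| = 4.120 km/s.
Circular speed at r₂: v₂ = √(μ/r₂) = 21.945 km/s.
Transfer-orbit speed at r₂: v_p = √[μ(2/r₂ − 1/a_t)] = 28.141 km/s.
Second burn Δv₂ = |v₂ − v_p| = 6.196 km/s.
Total Δv = Δv₁ + Δv₂ = 10.32 km/s.

Δv = 10.3 km/s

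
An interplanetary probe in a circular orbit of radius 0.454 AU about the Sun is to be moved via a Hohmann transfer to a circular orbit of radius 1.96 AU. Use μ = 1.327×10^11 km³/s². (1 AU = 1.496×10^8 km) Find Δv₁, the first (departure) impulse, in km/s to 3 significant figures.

In km: r₁ = 0.454 × 1.496×10^8 = 6.79184×10^7 km; r₂ = 1.96 × 1.496×10^8 = 2.93216×10^8 km.
Transfer-ellipse semi-major axis a_t = (r₁ + r₂)/2 = (6.79184×10^7 + 2.93216×10^8)/2 = 1.805672×10^8 km.
Circular speed at r = 6.79184×10^7 km: v_c = √(μ/r) = 44.2020 km/s.
Transfer-orbit speed at the same r (vis-viva, a = a_t): v_t = √[μ(2/r − 1/a_t)] = 56.3269 km/s.
Δv₁ = |v_t − v_c| = |56.3269 − 44.2020| = 12.12 km/s.

Δv₁ = 12.1 km/s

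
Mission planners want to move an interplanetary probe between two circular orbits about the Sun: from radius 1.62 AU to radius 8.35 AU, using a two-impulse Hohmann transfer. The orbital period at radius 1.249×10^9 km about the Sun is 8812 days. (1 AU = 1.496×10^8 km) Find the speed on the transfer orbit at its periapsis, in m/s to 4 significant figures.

From Kepler's third law T² = 4π²r³/μ at r = 1.249×10^9 km, T = 8812 days = 8812 × 86400 s = 7.613568×10^8 s: μ = 4π²r³/T² = 1.32700×10^11 km³/s².
In km: r₁ = 1.62 × 1.496×10^8 = 2.42352×10^8 km; r₂ = 8.35 × 1.496×10^8 = 1.24916×10^9 km.
Semi-major axis of the transfer orbit: a_t = (2.42352×10^8 + 1.24916×10^9)/2 = 7.45756×10^8 km.
The periapsis of the transfer ellipse is at r = 2.42352×10^8 km.
Applying v² = μ(2/r − 1/a_t): v = 30.28 km/s.

v = 30280 m/s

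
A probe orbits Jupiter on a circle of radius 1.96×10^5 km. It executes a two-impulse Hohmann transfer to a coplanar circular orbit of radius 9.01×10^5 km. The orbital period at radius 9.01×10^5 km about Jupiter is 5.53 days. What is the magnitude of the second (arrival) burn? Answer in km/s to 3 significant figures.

Δv₂ = 4.77 km/s

From Kepler's third law T² = 4π²r³/μ at r = 9.01×10^5 km, T = 5.53 days = 5.53 × 86400 s = 4.77792×10^5 s: μ = 4π²r³/T² = 1.26490×10^8 km³/s².
The Hohmann ellipse has a_t = (r₁ + r₂)/2 = 5.485×10^5 km.
On the circular orbit at r = 9.010×10^5 km, v_c = √(μ/r) = 11.849 km/s.
Vis-viva on the transfer ellipse at r = 9.010×10^5 km gives v_t = √[μ(2/r − 1/a_t)] = 7.0828 km/s.
Δv₂ = |v_t − v_c| = |7.0828 − 11.849| = 4.766 km/s.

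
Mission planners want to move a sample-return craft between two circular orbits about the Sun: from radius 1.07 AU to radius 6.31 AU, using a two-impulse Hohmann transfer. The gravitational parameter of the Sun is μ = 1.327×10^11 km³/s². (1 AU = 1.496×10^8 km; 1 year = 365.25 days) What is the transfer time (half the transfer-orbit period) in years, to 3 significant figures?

t = 3.54 years

In km: r₁ = 1.07 × 1.496×10^8 = 1.60072×10^8 km; r₂ = 6.31 × 1.496×10^8 = 9.43976×10^8 km.
Semi-major axis of the transfer orbit: a_t = (1.60072×10^8 + 9.43976×10^8)/2 = 5.52024×10^8 km.
Half the transfer-orbit period gives t = π√(a_t³/μ) = 1.1185×10^8 s.
Converting: 1.1185×10^8 s ÷ 3.15576×10^7 s/year (365.25 × 86400) = 3.54 years.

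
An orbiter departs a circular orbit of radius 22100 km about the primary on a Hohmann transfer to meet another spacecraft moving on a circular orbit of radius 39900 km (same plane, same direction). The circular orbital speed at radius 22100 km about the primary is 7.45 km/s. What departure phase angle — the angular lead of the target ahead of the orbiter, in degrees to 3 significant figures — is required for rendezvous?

φ = 56.7°

From the circular-orbit relation v² = μ/r at r = 22100 km: μ = v²r = (7.45)² × 22100 = 1.22661×10^6 km³/s².
Transfer-ellipse semi-major axis a_t = (r₁ + r₂)/2 = (22100 + 39900)/2 = 31000 km.
The half-period of the transfer ellipse is t = π√(a_t³/μ) = 15482.5 s.
Target angular speed ω₂ = √(μ/r₂³) = 1.38961×10^-4 rad/s.
Angle swept by the target during transfer: ω₂·t = 2.1515 rad = 123.3°.
Arrival is 180° from departure on the ellipse, so φ = 180° − 123.3° = 56.7°.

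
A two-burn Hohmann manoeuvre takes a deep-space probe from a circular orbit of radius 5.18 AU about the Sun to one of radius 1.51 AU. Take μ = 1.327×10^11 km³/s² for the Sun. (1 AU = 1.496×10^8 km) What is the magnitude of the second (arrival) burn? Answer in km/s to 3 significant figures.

In km: r₁ = 5.18 × 1.496×10^8 = 7.74928×10^8 km; r₂ = 1.51 × 1.496×10^8 = 2.25896×10^8 km.
The Hohmann ellipse has a_t = (r₁ + r₂)/2 = 5.00412×10^8 km.
On the circular orbit at r = 2.25896×10^8 km, v_c = √(μ/r) = 24.237 km/s.
Vis-viva on the transfer ellipse at r = 2.25896×10^8 km gives v_t = √[μ(2/r − 1/a_t)] = 30.161 km/s.
Δv₂ = |v_t − v_c| = |30.161 − 24.237| = 5.924 km/s.

Δv₂ = 5.92 km/s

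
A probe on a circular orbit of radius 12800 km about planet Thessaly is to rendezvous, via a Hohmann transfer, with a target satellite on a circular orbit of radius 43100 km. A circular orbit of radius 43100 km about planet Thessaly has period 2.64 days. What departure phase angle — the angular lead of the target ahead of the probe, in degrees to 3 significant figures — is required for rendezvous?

From Kepler's third law T² = 4π²r³/μ at r = 43100 km, T = 2.64 days = 2.64 × 86400 s = 2.28096×10^5 s: μ = 4π²r³/T² = 60751.4 km³/s².
Transfer-ellipse semi-major axis a_t = (r₁ + r₂)/2 = (12800 + 43100)/2 = 27950 km.
Transfer time t = π√(a_t³/μ) = 59559 s.
Target angular speed ω₂ = √(μ/r₂³) = 2.7546×10^-5 rad/s.
Angle swept by the target during transfer: ω₂·t = 1.6406 rad = 94.00°.
Arrival is 180° from departure on the ellipse, so φ = 180° − 94.00° = 86.0°.

φ = 86.0°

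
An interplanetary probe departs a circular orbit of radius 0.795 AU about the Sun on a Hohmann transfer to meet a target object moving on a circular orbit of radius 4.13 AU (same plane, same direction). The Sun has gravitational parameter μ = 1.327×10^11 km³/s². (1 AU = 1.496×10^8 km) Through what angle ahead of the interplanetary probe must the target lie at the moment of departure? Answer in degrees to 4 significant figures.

φ = 97.13°

In km: r₁ = 0.795 × 1.496×10^8 = 1.18932×10^8 km; r₂ = 4.13 × 1.496×10^8 = 6.17848×10^8 km.
Semi-major axis of the transfer orbit: a_t = (1.18932×10^8 + 6.17848×10^8)/2 = 3.6839×10^8 km.
Transfer time t = π√(a_t³/μ) = 6.098×10^7 s.
Target angular speed ω₂ = √(μ/r₂³) = 2.372×10^-8 rad/s.
Angle swept by the target during transfer: ω₂·t = 1.4464 rad = 82.87°.
The interplanetary probe traverses 180° on the transfer ellipse, so the target must lead by 180° − 82.87° = 97.13°.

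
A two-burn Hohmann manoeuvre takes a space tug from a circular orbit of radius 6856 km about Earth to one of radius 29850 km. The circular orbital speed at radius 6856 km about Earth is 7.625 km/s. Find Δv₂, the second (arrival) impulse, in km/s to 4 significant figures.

Δv₂ = 1.421 km/s

From the circular-orbit relation v² = μ/r at r = 6856 km: μ = v²r = (7.625)² × 6856 = 3.98612×10^5 km³/s².
Transfer-ellipse semi-major axis a_t = (r₁ + r₂)/2 = (6856 + 29850)/2 = 18353 km.
On the circular orbit at r = 29850 km, v_c = √(μ/r) = 3.654 km/s.
Vis-viva on the transfer ellipse at r = 29850 km gives v_t = √[μ(2/r − 1/a_t)] = 2.233 km/s.
Δv₂ = |v_t − v_c| = |2.233 − 3.654| = 1.421 km/s.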